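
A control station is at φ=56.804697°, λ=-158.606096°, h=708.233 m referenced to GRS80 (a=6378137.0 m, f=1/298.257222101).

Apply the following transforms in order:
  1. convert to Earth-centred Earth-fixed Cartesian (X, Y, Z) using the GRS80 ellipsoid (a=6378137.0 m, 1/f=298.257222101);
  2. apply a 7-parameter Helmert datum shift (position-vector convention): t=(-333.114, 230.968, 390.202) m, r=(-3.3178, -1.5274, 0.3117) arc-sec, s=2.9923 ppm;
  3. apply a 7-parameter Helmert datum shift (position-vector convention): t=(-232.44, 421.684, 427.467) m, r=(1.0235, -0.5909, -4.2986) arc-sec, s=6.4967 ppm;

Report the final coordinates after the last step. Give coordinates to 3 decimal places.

X=-3260062.955 m, Y=-1276177.195 m, Z=5315465.401 m

start: φ=56.804697°, λ=-158.606096°, h=708.233 m
→ ECEF (a=6378137.000, f=1/298.257222101): X=-3259387.2131, Y=-1276939.8547, Z=5314616.5684
→ Helmert 7p (PV): X=-3259767.5055, Y=-1276632.1465, Z=5315019.0772
→ Helmert 7p (PV): X=-3260062.9551, Y=-1276177.1954, Z=5315465.4010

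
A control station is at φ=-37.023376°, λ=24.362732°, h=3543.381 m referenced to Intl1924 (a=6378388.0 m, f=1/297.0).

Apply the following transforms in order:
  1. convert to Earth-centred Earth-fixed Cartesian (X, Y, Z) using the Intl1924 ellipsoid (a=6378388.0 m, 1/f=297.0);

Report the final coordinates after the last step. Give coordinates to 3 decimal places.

X=4647210.941 m, Y=2104424.675 m, Z=-3821659.450 m

start: φ=-37.023376°, λ=24.362732°, h=3543.381 m
→ ECEF (a=6378388.000, f=1/297.0): X=4647210.9409, Y=2104424.6755, Z=-3821659.4505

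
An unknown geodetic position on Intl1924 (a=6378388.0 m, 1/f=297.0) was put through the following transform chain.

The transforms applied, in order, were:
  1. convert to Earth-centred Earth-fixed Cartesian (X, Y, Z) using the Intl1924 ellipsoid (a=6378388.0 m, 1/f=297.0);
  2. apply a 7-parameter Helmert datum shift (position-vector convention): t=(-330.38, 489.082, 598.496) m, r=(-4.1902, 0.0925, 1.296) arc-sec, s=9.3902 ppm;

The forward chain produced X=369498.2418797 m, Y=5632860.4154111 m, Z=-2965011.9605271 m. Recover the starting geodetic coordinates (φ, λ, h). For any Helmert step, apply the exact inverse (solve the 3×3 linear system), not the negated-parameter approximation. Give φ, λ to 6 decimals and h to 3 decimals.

start: X=369498.2419, Y=5632860.4154, Z=-2965011.9605 m
→ Helmert⁻¹: X=369861.8683, Y=5632376.3634, Z=-2965468.0234
→ geod (Bowring, a=6378388.000): φ=-27.87556500°, λ=86.24294600°, h=2361.0960 m

φ=-27.875565°, λ=86.242946°, h=2361.096 m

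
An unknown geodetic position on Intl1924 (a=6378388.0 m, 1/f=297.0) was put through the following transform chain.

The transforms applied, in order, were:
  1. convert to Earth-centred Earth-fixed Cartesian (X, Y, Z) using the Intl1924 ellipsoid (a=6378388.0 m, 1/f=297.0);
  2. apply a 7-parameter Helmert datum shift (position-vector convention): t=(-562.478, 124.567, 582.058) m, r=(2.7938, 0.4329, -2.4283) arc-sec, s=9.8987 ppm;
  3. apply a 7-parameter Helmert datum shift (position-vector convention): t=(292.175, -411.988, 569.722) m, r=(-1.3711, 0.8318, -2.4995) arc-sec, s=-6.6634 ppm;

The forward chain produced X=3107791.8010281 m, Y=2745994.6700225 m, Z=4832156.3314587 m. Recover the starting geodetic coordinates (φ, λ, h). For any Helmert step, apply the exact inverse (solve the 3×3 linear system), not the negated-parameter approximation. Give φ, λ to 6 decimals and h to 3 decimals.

start: X=3107791.8010, Y=2745994.6700, Z=4832156.3315 m
→ Helmert⁻¹: X=3107467.5672, Y=2746430.4973, Z=4831649.5922
→ Helmert⁻¹: X=3107956.8085, Y=2746380.7692, Z=4830989.0372
→ geod (Bowring, a=6378388.000): φ=49.54393300°, λ=41.46578300°, h=1140.8350 m

φ=49.543933°, λ=41.465783°, h=1140.835 m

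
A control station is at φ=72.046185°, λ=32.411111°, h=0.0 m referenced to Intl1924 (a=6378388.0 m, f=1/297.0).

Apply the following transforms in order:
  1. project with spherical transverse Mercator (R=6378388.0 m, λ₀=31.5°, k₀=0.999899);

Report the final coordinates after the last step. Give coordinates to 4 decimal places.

start: φ=72.046185°, λ=32.411111°, h=0.000 m
→ tm (R=6378388.0, λ₀=31.5°): E=31261.1075, N=8019886.6374

E=31261.1075 m, N=8019886.6374 m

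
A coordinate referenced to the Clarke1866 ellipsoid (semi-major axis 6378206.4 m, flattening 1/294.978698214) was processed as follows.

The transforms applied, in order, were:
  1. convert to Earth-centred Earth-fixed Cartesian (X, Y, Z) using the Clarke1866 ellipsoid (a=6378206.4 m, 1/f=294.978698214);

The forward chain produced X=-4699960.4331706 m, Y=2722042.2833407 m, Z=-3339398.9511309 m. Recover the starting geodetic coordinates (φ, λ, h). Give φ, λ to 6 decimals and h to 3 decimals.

φ=-31.758742°, λ=149.922173°, h=3539.510 m

start: X=-4699960.4332, Y=2722042.2833, Z=-3339398.9511 m
→ geod (Bowring, a=6378206.400): φ=-31.75874200°, λ=149.92217300°, h=3539.5100 m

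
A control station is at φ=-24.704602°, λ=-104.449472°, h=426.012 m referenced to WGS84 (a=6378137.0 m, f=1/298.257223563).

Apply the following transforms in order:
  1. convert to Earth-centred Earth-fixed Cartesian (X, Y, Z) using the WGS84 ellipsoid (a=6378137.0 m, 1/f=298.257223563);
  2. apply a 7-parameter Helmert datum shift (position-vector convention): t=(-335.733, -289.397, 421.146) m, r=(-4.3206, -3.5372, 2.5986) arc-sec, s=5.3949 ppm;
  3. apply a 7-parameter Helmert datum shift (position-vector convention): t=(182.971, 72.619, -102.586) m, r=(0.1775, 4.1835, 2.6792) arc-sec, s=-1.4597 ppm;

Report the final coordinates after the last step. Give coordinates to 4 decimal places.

X=-1446813.7531 m, Y=-5615075.6370 m, Z=-2649135.8467 m

start: φ=-24.704602°, λ=-104.449472°, h=426.012 m
→ ECEF (a=6378137.000, f=1/298.257223563): X=-1446790.6791, Y=-5614746.5210, Z=-2649561.2971
→ Helmert 7p (PV): X=-1447018.0433, Y=-5615139.9366, Z=-2649061.6441
→ Helmert 7p (PV): X=-1446813.7531, Y=-5615075.6370, Z=-2649135.8467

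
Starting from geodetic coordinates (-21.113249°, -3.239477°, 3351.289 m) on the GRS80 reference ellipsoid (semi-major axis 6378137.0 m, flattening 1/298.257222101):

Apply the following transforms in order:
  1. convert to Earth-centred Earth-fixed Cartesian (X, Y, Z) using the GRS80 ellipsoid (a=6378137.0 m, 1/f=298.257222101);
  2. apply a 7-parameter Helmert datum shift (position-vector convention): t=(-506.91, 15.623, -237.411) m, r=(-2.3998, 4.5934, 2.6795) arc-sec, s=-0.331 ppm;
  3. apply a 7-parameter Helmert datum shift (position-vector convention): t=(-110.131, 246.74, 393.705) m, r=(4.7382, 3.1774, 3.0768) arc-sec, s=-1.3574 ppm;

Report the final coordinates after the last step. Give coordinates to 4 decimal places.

start: φ=-21.113249°, λ=-3.239477°, h=3351.289 m
→ ECEF (a=6378137.000, f=1/298.257222101): X=5946169.6824, Y=-336552.3944, Z=-2284303.6096
→ Helmert 7p (PV): X=5945614.3062, Y=-336485.9927, Z=-2284668.7666
→ Helmert 7p (PV): X=5945465.9298, Y=-336097.6248, Z=-2284371.2789

X=5945465.9298 m, Y=-336097.6248 m, Z=-2284371.2789 m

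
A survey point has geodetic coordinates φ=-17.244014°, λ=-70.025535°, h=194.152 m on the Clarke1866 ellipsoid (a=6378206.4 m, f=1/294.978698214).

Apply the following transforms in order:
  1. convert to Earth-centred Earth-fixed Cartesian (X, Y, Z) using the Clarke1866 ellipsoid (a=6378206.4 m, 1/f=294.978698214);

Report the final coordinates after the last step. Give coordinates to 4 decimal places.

X=2081550.9667 m, Y=-5726954.4345 m, Z=-1878585.3391 m

start: φ=-17.244014°, λ=-70.025535°, h=194.152 m
→ ECEF (a=6378206.400, f=1/294.978698214): X=2081550.9667, Y=-5726954.4345, Z=-1878585.3391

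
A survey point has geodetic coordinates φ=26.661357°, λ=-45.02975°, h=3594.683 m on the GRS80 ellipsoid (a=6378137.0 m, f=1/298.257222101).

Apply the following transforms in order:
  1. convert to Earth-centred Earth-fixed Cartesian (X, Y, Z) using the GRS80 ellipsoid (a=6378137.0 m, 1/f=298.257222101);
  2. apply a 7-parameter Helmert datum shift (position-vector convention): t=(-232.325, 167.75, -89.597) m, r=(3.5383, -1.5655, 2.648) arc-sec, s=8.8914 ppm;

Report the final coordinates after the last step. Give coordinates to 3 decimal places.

start: φ=26.661357°, λ=-45.029750°, h=3594.683 m
→ ECEF (a=6378137.000, f=1/298.257222101): X=4033386.8761, Y=-4037577.6074, Z=2846346.1331
→ Helmert 7p (PV): X=4033220.6446, Y=-4037442.8037, Z=2846243.1949

X=4033220.645 m, Y=-4037442.804 m, Z=2846243.195 m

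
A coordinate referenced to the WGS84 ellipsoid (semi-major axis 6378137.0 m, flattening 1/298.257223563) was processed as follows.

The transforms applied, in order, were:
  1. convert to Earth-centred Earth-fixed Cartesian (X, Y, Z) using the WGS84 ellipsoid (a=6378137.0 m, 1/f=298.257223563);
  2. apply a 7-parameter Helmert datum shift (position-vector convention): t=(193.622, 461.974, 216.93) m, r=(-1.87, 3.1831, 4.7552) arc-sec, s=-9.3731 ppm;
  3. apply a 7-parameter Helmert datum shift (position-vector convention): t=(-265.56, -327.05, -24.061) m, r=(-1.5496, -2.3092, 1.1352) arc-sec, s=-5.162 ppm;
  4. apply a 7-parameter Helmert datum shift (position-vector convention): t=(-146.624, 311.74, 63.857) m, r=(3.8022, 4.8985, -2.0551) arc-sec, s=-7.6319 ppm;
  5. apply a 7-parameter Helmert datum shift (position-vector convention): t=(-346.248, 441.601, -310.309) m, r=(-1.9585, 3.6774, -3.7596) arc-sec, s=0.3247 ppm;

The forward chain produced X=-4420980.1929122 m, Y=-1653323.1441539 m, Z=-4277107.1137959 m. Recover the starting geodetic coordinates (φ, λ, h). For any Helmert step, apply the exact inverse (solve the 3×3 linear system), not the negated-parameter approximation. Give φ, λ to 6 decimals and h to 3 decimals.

φ=-42.376828°, λ=-159.482664°, h=1105.116 m

start: X=-4420980.1929, Y=-1653323.1442, Z=-4277107.1138 m
→ Helmert⁻¹: X=-4420526.1149, Y=-1653804.1720, Z=-4276889.9306
→ Helmert⁻¹: X=-4420295.1708, Y=-1654251.4189, Z=-4277060.9112
→ Helmert⁻¹: X=-4420109.4120, Y=-1653876.4481, Z=-4277021.8689
→ Helmert⁻¹: X=-4420316.5937, Y=-1654213.2445, Z=-4277362.1022
→ geod (Bowring, a=6378137.000): φ=-42.37682800°, λ=-159.48266400°, h=1105.1160 m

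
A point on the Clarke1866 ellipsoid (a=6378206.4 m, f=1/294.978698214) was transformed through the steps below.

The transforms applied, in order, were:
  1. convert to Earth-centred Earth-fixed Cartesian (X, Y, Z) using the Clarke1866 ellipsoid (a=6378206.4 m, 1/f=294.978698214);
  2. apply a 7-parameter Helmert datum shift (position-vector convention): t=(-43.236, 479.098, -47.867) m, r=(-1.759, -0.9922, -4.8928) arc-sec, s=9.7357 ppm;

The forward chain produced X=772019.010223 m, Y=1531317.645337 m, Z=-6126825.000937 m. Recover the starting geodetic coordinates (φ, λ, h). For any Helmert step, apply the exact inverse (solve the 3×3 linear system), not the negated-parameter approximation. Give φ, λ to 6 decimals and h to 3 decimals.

φ=-74.466634°, λ=63.239414°, h=3940.687 m

start: X=772019.0102, Y=1531317.6453, Z=-6126825.0009 m
→ Helmert⁻¹: X=771988.9440, Y=1530894.2038, Z=-6126708.1443
→ geod (Bowring, a=6378206.400): φ=-74.46663400°, λ=63.23941400°, h=3940.6870 m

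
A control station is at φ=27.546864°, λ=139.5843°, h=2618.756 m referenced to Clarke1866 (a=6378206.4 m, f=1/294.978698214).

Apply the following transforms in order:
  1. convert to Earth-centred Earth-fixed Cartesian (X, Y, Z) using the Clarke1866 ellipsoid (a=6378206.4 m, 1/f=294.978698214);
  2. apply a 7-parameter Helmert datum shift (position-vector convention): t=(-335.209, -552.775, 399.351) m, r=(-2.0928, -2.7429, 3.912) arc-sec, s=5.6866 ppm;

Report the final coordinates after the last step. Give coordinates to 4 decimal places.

X=-4310947.7439 m, Y=3669958.7619 m, Z=2933444.1717 m

start: φ=27.546864°, λ=139.584300°, h=2618.756 m
→ ECEF (a=6378206.400, f=1/294.978698214): X=-4310479.4025, Y=3670542.6564, Z=2933122.7043
→ Helmert 7p (PV): X=-4310947.7439, Y=3669958.7619, Z=2933444.1717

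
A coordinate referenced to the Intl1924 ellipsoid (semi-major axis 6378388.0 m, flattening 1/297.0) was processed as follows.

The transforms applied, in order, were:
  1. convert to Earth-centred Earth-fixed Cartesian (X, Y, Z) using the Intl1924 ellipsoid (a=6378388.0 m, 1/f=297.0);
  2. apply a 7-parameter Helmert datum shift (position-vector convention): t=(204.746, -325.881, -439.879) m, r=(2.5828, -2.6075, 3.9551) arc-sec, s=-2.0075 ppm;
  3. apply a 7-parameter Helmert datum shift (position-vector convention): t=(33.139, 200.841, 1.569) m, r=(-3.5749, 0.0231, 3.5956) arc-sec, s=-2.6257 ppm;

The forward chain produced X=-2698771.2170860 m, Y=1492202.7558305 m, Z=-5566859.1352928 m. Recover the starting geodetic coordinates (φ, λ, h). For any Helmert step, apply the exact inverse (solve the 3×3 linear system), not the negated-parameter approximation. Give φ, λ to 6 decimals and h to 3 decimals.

φ=-61.173876°, λ=151.059146°, h=1796.953 m

start: X=-2698771.2171, Y=1492202.7558, Z=-5566859.1353 m
→ Helmert⁻¹: X=-2698784.8078, Y=1492149.3599, Z=-5566849.7621
→ Helmert⁻¹: X=-2699036.7221, Y=1492460.2895, Z=-5566405.6261
→ geod (Bowring, a=6378388.000): φ=-61.17387600°, λ=151.05914600°, h=1796.9530 m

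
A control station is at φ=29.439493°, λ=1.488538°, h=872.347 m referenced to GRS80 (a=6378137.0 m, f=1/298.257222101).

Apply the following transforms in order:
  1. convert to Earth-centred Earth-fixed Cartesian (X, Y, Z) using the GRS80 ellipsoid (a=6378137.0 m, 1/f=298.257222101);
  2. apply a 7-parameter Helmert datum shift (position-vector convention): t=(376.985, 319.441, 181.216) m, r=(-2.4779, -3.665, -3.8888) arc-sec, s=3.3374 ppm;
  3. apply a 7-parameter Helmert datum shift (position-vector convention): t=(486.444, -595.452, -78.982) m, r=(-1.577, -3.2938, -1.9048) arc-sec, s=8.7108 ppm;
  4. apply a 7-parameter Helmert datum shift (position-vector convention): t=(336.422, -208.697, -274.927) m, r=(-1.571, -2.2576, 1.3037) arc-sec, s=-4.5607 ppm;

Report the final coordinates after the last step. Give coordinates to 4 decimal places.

start: φ=29.439493°, λ=1.488538°, h=872.347 m
→ ECEF (a=6378137.000, f=1/298.257222101): X=5557941.9259, Y=144427.2105, Z=3116844.4409
→ Helmert 7p (PV): X=5558284.8014, Y=144679.7903, Z=3117133.0802
→ Helmert 7p (PV): X=5558771.2213, Y=144058.1011, Z=3117168.9047
→ Helmert 7p (PV): X=5559047.2632, Y=143907.6228, Z=3116939.5053

X=5559047.2632 m, Y=143907.6228 m, Z=3116939.5053 m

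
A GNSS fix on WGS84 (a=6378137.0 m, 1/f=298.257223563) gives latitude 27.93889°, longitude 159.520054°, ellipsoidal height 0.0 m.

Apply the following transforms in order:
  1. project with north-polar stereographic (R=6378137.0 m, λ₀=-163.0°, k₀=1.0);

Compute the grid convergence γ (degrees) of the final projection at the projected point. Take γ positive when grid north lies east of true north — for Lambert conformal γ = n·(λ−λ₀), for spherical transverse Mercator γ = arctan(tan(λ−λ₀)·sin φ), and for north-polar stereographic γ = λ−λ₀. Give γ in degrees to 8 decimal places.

start: φ=27.938890°, λ=159.520054°, h=0.000 m
→ into stereo (λ₀=-163.0°): φ=27.93889000°, λ−λ₀=-37.47994600°
convergence γ = -37.47994600°

-37.47994600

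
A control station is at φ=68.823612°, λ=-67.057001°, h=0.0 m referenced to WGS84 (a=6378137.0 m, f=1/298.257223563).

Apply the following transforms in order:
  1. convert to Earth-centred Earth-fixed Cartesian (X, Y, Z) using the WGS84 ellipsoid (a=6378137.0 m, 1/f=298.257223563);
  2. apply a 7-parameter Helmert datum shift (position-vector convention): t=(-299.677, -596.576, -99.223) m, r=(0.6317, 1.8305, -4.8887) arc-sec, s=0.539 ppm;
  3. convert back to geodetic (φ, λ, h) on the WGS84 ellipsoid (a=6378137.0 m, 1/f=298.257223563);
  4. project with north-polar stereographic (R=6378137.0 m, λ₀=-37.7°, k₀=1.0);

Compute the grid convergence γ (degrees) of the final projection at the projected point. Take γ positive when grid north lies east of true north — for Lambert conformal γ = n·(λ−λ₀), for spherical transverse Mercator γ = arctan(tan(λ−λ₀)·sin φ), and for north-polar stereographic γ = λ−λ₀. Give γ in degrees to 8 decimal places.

-29.36994001

start: φ=68.823612°, λ=-67.057001°, h=0.000 m
→ ECEF (a=6378137.000, f=1/298.257223563): X=900775.2812, Y=-2127977.1277, Z=5924893.5085
→ Helmert 7p (PV): X=900478.2349, Y=-2128614.3454, Z=5924782.9680
→ geod (Bowring, a=6378137.000): φ=68.81931612°, λ=-67.06994001°, h=67.1133 m
→ into stereo (λ₀=-37.7°): φ=68.81931612°, λ−λ₀=-29.36994001°
convergence γ = -29.36994001°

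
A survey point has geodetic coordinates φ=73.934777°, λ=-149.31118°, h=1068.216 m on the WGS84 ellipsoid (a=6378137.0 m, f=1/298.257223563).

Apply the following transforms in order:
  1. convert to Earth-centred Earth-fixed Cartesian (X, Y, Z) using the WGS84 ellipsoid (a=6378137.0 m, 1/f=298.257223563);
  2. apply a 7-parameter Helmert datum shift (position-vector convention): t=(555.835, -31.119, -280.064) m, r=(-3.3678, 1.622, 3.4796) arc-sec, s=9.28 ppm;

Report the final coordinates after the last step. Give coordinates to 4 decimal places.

X=-1522204.2547 m, Y=-903741.5716 m, Z=6107758.0920 m

start: φ=73.934777°, λ=-149.311180°, h=1068.216 m
→ ECEF (a=6378137.000, f=1/298.257223563): X=-1522809.2359, Y=-903776.1051, Z=6107954.7426
→ Helmert 7p (PV): X=-1522204.2547, Y=-903741.5716, Z=6107758.0920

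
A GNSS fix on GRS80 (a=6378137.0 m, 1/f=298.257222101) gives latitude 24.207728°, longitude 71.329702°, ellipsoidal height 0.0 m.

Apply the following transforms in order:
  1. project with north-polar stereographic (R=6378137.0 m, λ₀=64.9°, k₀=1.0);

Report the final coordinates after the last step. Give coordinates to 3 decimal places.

start: φ=24.207728°, λ=71.329702°, h=0.000 m
→ stereo (R=6378137.0, λ₀=64.9°): E=924001.2255, N=-8199283.5384

E=924001.226 m, N=-8199283.538 m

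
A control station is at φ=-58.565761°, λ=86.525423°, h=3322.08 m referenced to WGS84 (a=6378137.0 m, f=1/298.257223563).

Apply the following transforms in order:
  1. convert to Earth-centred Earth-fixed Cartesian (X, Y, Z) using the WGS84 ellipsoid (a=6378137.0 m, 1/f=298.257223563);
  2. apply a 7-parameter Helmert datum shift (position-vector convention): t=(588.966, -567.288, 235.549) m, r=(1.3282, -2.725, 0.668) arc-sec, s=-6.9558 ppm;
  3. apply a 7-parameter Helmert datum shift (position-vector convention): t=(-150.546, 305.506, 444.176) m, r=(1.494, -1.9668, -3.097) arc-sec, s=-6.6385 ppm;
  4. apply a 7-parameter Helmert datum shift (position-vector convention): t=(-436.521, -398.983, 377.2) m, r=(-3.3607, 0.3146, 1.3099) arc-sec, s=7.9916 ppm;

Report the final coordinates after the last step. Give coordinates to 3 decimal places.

start: φ=-58.565761°, λ=86.525423°, h=3322.080 m
→ ECEF (a=6378137.000, f=1/298.257223563): X=202192.0355, Y=3330058.7765, Z=-5421701.2236
→ Helmert 7p (PV): X=202840.4371, Y=3329503.8918, Z=-5421403.8480
→ Helmert 7p (PV): X=202790.2301, Y=3329823.5169, Z=-5420897.6321
→ Helmert 7p (PV): X=202325.9151, Y=3329364.1083, Z=-5420618.3167

X=202325.915 m, Y=3329364.108 m, Z=-5420618.317 m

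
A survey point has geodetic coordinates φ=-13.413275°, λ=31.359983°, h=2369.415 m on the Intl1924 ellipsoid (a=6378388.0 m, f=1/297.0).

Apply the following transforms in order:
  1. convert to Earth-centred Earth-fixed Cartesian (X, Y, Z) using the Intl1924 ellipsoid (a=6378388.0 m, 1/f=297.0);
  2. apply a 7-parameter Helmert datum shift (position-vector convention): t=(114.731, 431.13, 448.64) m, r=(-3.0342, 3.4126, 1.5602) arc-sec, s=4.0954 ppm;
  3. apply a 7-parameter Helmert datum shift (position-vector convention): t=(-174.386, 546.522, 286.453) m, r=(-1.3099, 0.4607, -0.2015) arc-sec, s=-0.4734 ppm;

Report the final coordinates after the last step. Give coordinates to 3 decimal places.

X=5300863.717 m, Y=3231629.244 m, Z=-1469921.996 m

start: φ=-13.413275°, λ=31.359983°, h=2369.415 m
→ ECEF (a=6378388.000, f=1/297.0): X=5300953.0646, Y=3230635.9402, Z=-1470484.1765
→ Helmert 7p (PV): X=5301040.7394, Y=3231098.7666, Z=-1470176.7856
→ Helmert 7p (PV): X=5300863.7167, Y=3231629.2440, Z=-1469921.9960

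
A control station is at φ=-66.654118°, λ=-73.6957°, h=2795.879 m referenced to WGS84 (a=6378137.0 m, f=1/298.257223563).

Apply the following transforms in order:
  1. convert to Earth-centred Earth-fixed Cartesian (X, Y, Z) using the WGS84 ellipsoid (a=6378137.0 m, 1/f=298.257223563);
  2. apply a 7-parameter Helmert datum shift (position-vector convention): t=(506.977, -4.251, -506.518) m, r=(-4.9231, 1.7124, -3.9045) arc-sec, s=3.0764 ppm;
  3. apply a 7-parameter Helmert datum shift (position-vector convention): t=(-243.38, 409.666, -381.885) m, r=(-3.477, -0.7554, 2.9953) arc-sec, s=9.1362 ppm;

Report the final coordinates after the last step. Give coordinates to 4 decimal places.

start: φ=-66.654118°, λ=-73.695700°, h=2795.879 m
→ ECEF (a=6378137.000, f=1/298.257223563): X=711898.2711, Y=-2433824.1634, Z=-5835801.7512
→ Helmert 7p (PV): X=712312.9182, Y=-2433988.6663, Z=-5836274.0422
→ Helmert 7p (PV): X=712132.7661, Y=-2433689.2765, Z=-5836665.6098

X=712132.7661 m, Y=-2433689.2765 m, Z=-5836665.6098 m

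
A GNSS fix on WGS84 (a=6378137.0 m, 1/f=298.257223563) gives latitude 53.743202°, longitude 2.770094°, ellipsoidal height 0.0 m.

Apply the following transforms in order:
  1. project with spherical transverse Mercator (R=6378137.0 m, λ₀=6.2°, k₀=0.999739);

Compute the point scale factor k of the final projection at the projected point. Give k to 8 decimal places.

start: φ=53.743202°, λ=2.770094°, h=0.000 m
→ into tm (λ₀=6.2°): φ=53.74320200°, λ−λ₀=-3.42990600°
scale k = 1.00036538

1.00036538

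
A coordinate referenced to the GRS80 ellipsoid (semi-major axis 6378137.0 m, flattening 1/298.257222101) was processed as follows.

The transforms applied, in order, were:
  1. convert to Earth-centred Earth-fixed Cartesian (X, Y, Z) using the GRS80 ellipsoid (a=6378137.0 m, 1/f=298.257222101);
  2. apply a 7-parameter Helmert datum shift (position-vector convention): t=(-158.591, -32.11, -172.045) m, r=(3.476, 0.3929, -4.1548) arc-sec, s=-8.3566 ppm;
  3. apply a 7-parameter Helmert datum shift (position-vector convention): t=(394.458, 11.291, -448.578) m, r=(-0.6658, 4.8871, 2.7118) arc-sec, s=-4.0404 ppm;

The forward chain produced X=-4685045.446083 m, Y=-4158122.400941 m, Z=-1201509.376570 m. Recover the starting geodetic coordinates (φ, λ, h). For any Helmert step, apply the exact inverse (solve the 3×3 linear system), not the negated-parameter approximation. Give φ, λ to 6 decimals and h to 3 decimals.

start: X=-4685045.4461, Y=-4158122.4009, Z=-1201509.3766 m
→ Helmert⁻¹: X=-4685485.0421, Y=-4158085.0143, Z=-1201190.0879
→ Helmert⁻¹: X=-4685279.5584, Y=-4158202.2664, Z=-1200966.9296
→ geod (Bowring, a=6378137.000): φ=-10.92407000°, λ=-138.41083100°, h=1089.5240 m

φ=-10.924070°, λ=-138.410831°, h=1089.524 m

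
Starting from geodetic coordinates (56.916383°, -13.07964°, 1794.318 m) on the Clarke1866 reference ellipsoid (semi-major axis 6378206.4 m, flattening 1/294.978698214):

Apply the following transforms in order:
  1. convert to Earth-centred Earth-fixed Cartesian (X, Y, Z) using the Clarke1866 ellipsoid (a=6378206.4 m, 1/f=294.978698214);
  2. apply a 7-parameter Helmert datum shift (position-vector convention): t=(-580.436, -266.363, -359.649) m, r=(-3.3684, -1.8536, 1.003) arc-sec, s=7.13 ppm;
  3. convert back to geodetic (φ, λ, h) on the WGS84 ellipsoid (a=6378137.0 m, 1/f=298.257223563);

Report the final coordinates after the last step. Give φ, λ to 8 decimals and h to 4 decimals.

φ=56.91717356°, λ=-13.08456460°, h=1165.4427 m

start: φ=56.916383°, λ=-13.079640°, h=1794.318 m
→ ECEF (a=6378206.400, f=1/294.978698214): X=3400337.7046, Y=-790009.7363, Z=5322125.7901
→ Helmert 7p (PV): X=3399737.5270, Y=-790178.2838, Z=5321847.5465
→ geod (Bowring, a=6378137.000): φ=56.91717356°, λ=-13.08456460°, h=1165.4427 m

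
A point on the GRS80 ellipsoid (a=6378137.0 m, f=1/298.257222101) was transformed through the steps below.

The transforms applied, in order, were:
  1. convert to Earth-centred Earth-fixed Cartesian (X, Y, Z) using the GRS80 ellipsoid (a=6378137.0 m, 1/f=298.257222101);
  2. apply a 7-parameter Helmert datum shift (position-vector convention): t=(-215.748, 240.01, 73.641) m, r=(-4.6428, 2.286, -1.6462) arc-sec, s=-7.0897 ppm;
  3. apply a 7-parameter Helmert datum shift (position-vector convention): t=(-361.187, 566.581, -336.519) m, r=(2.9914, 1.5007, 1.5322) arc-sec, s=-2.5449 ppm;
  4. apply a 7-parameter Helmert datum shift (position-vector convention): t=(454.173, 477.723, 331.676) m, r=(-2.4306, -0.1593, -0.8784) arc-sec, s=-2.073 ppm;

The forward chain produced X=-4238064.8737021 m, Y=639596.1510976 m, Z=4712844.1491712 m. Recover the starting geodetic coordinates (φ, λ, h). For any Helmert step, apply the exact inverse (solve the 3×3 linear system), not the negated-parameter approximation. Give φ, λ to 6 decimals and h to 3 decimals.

start: X=-4238064.8737, Y=639596.1511, Z=4712844.1492 m
→ Helmert⁻¹: X=-4238526.9151, Y=639046.1709, Z=4712533.0461
→ Helmert⁻¹: X=-4238206.0590, Y=638581.0465, Z=4712841.4623
→ Helmert⁻¹: X=-4238077.6817, Y=638205.6587, Z=4712768.6290
→ geod (Bowring, a=6378137.000): φ=47.90753800°, λ=171.43626200°, h=3743.1490 m

φ=47.907538°, λ=171.436262°, h=3743.149 m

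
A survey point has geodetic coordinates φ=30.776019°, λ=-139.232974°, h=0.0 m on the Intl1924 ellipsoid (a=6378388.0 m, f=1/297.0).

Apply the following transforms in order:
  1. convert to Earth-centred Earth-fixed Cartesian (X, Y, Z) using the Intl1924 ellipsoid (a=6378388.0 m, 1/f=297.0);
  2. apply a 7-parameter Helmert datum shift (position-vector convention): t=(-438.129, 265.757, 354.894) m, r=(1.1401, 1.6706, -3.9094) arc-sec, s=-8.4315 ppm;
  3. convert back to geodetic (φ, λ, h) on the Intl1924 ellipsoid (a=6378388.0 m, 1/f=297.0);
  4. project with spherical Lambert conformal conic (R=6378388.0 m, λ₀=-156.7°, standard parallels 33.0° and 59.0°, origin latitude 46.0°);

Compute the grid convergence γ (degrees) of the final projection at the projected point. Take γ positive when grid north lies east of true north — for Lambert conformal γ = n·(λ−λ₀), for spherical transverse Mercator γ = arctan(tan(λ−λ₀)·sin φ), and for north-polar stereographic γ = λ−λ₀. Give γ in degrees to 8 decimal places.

12.67217921

start: φ=30.776019°, λ=-139.232974°, h=0.000 m
→ ECEF (a=6378388.000, f=1/297.0): X=-4154161.0670, Y=-3581605.6967, Z=3244630.5135
→ Helmert 7p (PV): X=-4154605.7739, Y=-3581248.9410, Z=3244971.8993
→ geod (Bowring, a=6378388.000): φ=30.77818505°, λ=-139.23882971°, h=263.9375 m
→ into lcc (λ₀=-156.7°): φ=30.77818505°, λ−λ₀=17.46117029°
convergence γ = 12.67217921°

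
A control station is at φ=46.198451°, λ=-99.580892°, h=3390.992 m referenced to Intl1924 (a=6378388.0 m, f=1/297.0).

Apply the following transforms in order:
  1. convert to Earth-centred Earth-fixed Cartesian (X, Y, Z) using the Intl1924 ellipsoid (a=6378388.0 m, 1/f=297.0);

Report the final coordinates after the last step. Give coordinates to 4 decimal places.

start: φ=46.198451°, λ=-99.580892°, h=3390.992 m
→ ECEF (a=6378388.000, f=1/297.0): X=-736493.2602, Y=-4363258.5243, Z=4583074.2209

X=-736493.2602 m, Y=-4363258.5243 m, Z=4583074.2209 m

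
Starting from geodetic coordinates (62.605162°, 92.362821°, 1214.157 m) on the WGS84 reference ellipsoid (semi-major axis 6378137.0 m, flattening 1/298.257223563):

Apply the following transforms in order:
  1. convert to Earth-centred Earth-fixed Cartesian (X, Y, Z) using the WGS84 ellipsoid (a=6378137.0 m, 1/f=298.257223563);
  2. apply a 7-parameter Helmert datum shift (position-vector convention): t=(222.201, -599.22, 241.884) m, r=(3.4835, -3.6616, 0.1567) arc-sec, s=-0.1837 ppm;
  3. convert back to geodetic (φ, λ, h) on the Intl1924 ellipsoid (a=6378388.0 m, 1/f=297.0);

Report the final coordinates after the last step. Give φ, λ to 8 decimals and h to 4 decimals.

φ=62.61259402°, λ=92.36104718°, h=969.3630 m

start: φ=62.605162°, λ=92.362821°, h=1214.157 m
→ ECEF (a=6378137.000, f=1/298.257223563): X=-121333.6434, Y=2940537.7304, Z=5640941.9351
→ Helmert 7p (PV): X=-121213.7917, Y=2939842.6111, Z=5641230.2902
→ geod (Bowring, a=6378388.000): φ=62.61259402°, λ=92.36104718°, h=969.3630 m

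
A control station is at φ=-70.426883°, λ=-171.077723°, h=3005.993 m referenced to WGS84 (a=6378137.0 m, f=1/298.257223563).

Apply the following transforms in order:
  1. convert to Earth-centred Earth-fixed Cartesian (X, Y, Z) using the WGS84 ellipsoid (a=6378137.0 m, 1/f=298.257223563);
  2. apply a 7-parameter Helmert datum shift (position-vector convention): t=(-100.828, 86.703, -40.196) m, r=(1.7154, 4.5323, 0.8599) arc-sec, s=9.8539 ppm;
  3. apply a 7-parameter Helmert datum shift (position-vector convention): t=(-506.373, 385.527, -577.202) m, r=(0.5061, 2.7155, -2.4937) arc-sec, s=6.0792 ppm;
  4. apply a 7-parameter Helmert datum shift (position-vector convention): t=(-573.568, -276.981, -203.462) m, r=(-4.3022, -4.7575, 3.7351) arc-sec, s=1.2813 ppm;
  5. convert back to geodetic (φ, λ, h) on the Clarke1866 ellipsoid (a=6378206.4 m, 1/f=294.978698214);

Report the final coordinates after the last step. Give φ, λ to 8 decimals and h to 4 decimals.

φ=-70.42033529°, λ=-171.08588652°, h=4411.2043 m

start: φ=-70.426883°, λ=-171.077723°, h=3005.993 m
→ ECEF (a=6378137.000, f=1/298.257223563): X=-2118176.8413, Y=-332541.4505, Z=-5989994.1663
→ Helmert 7p (PV): X=-2118428.7760, Y=-332417.0387, Z=-5990049.6091
→ Helmert 7p (PV): X=-2119030.9064, Y=-331993.2234, Z=-5990636.1519
→ Helmert 7p (PV): X=-2119463.0034, Y=-332433.9526, Z=-5990889.2406
→ geod (Bowring, a=6378206.400): φ=-70.42033529°, λ=-171.08588652°, h=4411.2043 m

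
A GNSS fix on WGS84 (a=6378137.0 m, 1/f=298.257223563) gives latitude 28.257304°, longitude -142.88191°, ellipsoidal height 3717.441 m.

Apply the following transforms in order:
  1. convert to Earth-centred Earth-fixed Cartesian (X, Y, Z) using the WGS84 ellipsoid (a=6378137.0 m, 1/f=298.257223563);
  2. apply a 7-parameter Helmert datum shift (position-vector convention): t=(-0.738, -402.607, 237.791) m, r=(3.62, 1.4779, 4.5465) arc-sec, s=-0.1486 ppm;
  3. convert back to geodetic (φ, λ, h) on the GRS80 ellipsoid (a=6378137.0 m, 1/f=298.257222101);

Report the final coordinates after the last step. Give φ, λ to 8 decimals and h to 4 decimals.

start: φ=28.257304°, λ=-142.881910°, h=3717.441 m
→ ECEF (a=6378137.000, f=1/298.257223563): X=-4485777.4125, Y=-3394793.7316, Z=3003412.1832
→ Helmert 7p (PV): X=-4485681.1360, Y=-3395347.4205, Z=3003622.0892
→ geod (Bowring, a=6378137.000): φ=28.25787246°, λ=-142.87682178°, h=4043.5266 m

φ=28.25787246°, λ=-142.87682178°, h=4043.5266 m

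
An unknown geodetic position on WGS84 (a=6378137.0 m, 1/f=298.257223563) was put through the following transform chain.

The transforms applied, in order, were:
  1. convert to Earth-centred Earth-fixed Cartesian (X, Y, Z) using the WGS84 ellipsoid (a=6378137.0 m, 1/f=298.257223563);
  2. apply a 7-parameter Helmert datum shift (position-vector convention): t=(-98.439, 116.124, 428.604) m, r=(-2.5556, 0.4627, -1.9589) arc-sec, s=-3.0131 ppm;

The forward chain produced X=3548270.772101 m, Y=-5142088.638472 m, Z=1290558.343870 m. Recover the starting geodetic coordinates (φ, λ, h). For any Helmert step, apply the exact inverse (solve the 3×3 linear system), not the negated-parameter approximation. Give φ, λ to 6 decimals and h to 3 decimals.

φ=11.743397°, λ=-55.392014°, h=2230.268 m

start: X=3548270.7721, Y=-5142088.6385, Z=1290558.3439 m
→ Helmert⁻¹: X=3548425.8444, Y=-5142202.5410, Z=1290077.8758
→ geod (Bowring, a=6378137.000): φ=11.74339700°, λ=-55.39201400°, h=2230.2680 m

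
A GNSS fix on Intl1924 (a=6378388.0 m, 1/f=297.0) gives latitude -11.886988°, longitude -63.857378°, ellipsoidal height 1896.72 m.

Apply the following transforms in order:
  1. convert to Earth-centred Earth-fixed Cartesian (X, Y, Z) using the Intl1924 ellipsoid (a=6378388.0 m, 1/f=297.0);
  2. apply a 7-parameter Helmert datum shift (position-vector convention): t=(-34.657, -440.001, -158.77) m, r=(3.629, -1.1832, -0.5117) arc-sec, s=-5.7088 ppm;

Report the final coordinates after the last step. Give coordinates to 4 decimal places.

X=2751250.2323 m, Y=-5605949.6161 m, Z=-1305811.3897 m

start: φ=-11.886988°, λ=-63.857378°, h=1896.720 m
→ ECEF (a=6378388.000, f=1/297.0): X=2751307.0130, Y=-5605557.7608, Z=-1305577.2322
→ Helmert 7p (PV): X=2751250.2323, Y=-5605949.6161, Z=-1305811.3897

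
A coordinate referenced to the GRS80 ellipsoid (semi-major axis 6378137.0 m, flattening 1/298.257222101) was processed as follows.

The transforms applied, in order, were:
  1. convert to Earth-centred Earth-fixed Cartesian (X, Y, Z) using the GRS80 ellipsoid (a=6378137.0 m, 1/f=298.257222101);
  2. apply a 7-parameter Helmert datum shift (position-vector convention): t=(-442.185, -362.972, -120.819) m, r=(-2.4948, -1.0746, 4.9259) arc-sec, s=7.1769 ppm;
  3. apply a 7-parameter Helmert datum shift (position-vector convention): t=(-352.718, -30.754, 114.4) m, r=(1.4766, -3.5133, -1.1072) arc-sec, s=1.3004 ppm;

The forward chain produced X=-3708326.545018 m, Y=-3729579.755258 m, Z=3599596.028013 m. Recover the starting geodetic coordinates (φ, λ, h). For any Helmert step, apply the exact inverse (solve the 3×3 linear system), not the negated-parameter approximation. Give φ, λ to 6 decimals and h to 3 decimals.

φ=34.572702°, λ=-134.833471°, h=1234.275 m

start: X=-3708326.5450, Y=-3729579.7553, Z=3599596.0280 m
→ Helmert⁻¹: X=-3707887.6743, Y=-3729538.2863, Z=3599566.8024
→ Helmert⁻¹: X=-3707489.1844, Y=-3729103.5485, Z=3599635.9983
→ geod (Bowring, a=6378137.000): φ=34.57270200°, λ=-134.83347100°, h=1234.2750 m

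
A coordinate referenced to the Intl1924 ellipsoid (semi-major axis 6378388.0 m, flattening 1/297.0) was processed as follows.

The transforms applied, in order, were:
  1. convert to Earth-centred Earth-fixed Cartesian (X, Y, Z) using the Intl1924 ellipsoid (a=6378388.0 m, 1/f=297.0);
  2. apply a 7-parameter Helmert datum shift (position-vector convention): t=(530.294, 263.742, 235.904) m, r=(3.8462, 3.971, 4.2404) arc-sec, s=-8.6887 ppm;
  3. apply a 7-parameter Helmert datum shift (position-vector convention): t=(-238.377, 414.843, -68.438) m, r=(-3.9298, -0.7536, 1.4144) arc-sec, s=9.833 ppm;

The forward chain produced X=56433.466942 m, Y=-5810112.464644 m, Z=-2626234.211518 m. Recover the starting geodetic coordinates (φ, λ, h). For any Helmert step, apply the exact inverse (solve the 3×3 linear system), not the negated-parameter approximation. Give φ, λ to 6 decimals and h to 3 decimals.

φ=-24.466676°, λ=-89.447615°, h=2286.505 m

start: X=56433.4669, Y=-5810112.4646, Z=-2626234.2115 m
→ Helmert⁻¹: X=56621.8483, Y=-5810420.5257, Z=-2626250.8589
→ Helmert⁻¹: X=56023.1466, Y=-5810784.8814, Z=-2626400.1521
→ geod (Bowring, a=6378388.000): φ=-24.46667600°, λ=-89.44761500°, h=2286.5050 m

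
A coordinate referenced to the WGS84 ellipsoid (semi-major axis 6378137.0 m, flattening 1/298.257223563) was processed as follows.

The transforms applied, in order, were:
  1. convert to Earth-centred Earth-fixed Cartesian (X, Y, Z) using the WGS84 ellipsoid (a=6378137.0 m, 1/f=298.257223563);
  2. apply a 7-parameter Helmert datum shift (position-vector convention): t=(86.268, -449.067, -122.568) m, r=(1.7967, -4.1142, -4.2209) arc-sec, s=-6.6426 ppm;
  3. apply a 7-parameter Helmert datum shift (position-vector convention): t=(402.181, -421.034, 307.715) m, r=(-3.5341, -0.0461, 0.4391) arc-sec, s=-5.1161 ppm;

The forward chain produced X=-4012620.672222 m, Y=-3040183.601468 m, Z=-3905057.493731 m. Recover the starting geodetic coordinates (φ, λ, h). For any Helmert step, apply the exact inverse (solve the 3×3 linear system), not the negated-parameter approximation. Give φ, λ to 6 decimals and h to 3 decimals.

φ=-37.988503°, λ=-142.861455°, h=1291.521 m

start: X=-4012620.6722, Y=-3040183.6015, Z=-3905057.4937 m
→ Helmert⁻¹: X=-4013050.7282, Y=-3039702.6613, Z=-3905436.3738
→ Helmert⁻¹: X=-4013179.3520, Y=-3039389.9237, Z=-3905233.2247
→ geod (Bowring, a=6378137.000): φ=-37.98850300°, λ=-142.86145500°, h=1291.5210 m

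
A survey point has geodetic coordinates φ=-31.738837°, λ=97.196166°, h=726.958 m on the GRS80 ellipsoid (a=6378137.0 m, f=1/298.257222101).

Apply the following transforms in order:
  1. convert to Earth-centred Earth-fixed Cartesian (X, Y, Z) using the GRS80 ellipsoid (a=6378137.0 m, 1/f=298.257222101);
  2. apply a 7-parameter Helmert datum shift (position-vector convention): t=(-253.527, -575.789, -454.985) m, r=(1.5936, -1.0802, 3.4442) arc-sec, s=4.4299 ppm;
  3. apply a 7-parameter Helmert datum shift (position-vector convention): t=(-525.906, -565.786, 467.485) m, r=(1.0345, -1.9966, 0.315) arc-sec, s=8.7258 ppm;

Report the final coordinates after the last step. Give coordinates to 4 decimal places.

start: φ=-31.738837°, λ=97.196166°, h=726.958 m
→ ECEF (a=6378137.000, f=1/298.257222101): X=-680194.7518, Y=5387194.9604, Z=-3336220.3894
→ Helmert 7p (PV): X=-680523.7758, Y=5386657.4539, Z=-3336652.0941
→ Helmert 7p (PV): X=-681031.5479, Y=5386154.3663, Z=-3336193.2950

X=-681031.5479 m, Y=5386154.3663 m, Z=-3336193.2950 m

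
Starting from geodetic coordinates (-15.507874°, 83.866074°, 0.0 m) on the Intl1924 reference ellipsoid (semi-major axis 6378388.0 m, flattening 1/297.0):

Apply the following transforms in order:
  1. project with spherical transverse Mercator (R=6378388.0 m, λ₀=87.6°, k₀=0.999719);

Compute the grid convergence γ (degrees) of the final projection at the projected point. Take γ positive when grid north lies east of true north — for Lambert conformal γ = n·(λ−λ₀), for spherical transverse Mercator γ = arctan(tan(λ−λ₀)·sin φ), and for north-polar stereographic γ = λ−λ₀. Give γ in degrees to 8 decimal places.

0.99965708

start: φ=-15.507874°, λ=83.866074°, h=0.000 m
→ into tm (λ₀=87.6°): φ=-15.50787400°, λ−λ₀=-3.73392600°
convergence γ = 0.99965708°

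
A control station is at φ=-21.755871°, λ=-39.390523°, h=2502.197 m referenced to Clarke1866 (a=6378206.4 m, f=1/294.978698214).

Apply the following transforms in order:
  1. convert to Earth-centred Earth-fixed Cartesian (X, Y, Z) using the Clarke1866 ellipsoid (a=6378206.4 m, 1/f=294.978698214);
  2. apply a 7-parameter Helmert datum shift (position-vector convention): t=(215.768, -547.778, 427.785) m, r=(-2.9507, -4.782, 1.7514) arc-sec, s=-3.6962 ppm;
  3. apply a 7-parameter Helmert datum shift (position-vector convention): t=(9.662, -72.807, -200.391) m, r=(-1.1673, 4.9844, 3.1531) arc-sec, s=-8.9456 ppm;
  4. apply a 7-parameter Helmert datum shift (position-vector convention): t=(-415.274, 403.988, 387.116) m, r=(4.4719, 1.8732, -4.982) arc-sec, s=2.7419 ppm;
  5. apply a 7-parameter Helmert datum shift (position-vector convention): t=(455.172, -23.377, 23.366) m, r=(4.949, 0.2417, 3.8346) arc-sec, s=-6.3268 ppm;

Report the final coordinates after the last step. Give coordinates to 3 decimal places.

start: φ=-21.755871°, λ=-39.390523°, h=2502.197 m
→ ECEF (a=6378206.400, f=1/294.978698214): X=4582142.0142, Y=-3762544.7766, Z=-2350117.0236
→ Helmert 7p (PV): X=4582427.2778, Y=-3763073.3598, Z=-2349520.4966
→ Helmert 7p (PV): X=4582396.6958, Y=-3763055.7508, Z=-2349789.3074
→ Helmert 7p (PV): X=4581881.7556, Y=-3762721.8171, Z=-2349531.8343
→ Helmert 7p (PV): X=4582375.1369, Y=-3762579.8354, Z=-2349589.2523

X=4582375.137 m, Y=-3762579.835 m, Z=-2349589.252 m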